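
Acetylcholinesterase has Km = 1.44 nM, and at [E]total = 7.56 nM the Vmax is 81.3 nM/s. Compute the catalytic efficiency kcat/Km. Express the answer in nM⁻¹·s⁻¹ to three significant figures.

7.47 nM⁻¹·s⁻¹

kcat = Vmax/[E]total = 81.3/7.56 = 10.8 s⁻¹.
kcat/Km = 10.8/1.44 = 7.47 nM⁻¹·s⁻¹.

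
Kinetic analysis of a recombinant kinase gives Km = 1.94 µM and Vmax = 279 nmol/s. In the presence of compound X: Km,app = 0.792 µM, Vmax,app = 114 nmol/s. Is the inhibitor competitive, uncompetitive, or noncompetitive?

uncompetitive

Both Km and Vmax decrease by the same factor (~2.45-fold) — characteristic of uncompetitive inhibition.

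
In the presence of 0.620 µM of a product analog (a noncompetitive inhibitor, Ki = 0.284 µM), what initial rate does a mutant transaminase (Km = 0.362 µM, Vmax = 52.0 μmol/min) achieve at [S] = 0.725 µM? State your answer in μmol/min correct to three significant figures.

10.9 μmol/min

With α = 1 + [I]/Ki = 1 + 0.620/0.284 = 3.183, the noncompetitive rate law is v = (Vmax/α)·[S] / (Km + [S]).
v = (52.0/3.183)×0.725 / (0.362 + 0.725) = 11.84/1.087 = 10.9 μmol/min.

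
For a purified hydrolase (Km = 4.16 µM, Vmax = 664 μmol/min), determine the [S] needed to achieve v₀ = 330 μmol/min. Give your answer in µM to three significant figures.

The required fractional saturation is v/Vmax = 330/664 = 0.4970.
Then [S]/(Km+[S]) = 0.4970 ⇒ [S] = 4.16 × 0.4970/(1 − 0.4970) = 4.11 µM.

4.11 µM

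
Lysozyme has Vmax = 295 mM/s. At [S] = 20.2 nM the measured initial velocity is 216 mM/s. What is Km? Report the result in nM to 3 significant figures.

From v = Vmax[S]/(Km+[S]), Km = [S](Vmax − v)/v.
Km = 20.2 × (295 − 216) / 216 = 1596/216 = 7.39 nM.

7.39 nM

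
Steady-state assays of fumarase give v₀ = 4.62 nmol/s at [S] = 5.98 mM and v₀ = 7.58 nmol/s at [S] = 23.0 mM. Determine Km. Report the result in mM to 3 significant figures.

6.68 mM

From v = Vmax[S]/(Km+[S]), each point gives Vmax = v(Km+[S])/[S].
Equating: 4.62(Km+5.98)/5.98 = 7.58(Km+23.0)/23.0.
0.7726·Km + 4.62 = 0.3296·Km + 7.58, so (0.7726 − 0.3296)·Km = 7.58 − 4.62.
Km = 2.960/0.4430 = 6.68 mM; then Vmax = 4.62(6.68+5.98)/5.98 = 9.78 nmol/s.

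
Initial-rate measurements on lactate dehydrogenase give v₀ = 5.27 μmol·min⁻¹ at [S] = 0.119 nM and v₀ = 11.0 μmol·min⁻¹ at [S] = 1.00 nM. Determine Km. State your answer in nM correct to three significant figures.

From v = Vmax[S]/(Km+[S]), each point gives Vmax = v(Km+[S])/[S].
Equating: 5.27(Km+0.119)/0.119 = 11.0(Km+1.00)/1.00.
44.29·Km + 5.27 = 11.00·Km + 11.0, so (44.29 − 11.00)·Km = 11.0 − 5.27.
Km = 5.730/33.29 = 0.172 nM; then Vmax = 5.27(0.172+0.119)/0.119 = 12.9 μmol·min⁻¹.

0.172 nM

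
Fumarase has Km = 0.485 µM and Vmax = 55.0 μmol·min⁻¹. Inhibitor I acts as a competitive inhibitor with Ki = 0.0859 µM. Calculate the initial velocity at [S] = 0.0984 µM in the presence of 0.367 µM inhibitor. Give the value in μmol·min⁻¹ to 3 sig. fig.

α = 1 + [I]/Ki = 1 + 0.367/0.0859 = 5.272.
For a competitive inhibitor, Vmax is unchanged and the apparent Km becomes α·Km: Km,app = 2.56 µM, Vmax,app = 55.0 μmol·min⁻¹.
v = Vmax,app·[S]/(Km,app + [S]) = 55.0 × 0.0984/(2.56 + 0.0984) = 2.04 μmol·min⁻¹.

2.04 μmol·min⁻¹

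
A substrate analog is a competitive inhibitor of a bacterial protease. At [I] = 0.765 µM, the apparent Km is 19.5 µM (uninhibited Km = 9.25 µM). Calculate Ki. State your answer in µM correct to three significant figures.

Competitive: Km,app = α·Km with α = 1 + [I]/Ki.
α = Km,app/Km = 19.5/9.25 = 2.108.
Since α = 1 + [I]/Ki, [I]/Ki = 2.108 − 1 = 1.108 and Ki = 0.765/1.108 = 0.690 µM.

0.690 µM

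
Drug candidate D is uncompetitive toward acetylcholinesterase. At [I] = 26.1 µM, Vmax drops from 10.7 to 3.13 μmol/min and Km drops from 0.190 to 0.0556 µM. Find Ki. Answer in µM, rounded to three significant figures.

10.8 µM

Uncompetitive: Vmax,app = Vmax/α (and Km,app = Km/α) with α = 1 + [I]/Ki.
α = Vmax/Vmax,app = 10.7/3.13 = 3.419.
Since α = 1 + [I]/Ki, [I]/Ki = 3.419 − 1 = 2.419 and Ki = 26.1/2.419 = 10.8 µM.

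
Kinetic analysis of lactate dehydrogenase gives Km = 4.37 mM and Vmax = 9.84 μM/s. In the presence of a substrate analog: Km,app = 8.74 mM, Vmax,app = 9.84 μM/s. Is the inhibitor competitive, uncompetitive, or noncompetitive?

competitive

Km increases (4.37 → 8.74 mM) while Vmax is unchanged — the hallmark of competitive inhibition.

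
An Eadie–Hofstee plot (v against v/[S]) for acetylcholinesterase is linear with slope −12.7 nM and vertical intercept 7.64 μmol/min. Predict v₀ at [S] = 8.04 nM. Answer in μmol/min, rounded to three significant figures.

In the Eadie–Hofstee form v = Vmax − Km·(v/[S]), the slope is −Km and the intercept is Vmax, so Km = 12.7 nM and Vmax = 7.64 μmol/min.
v = 7.64 × 8.04/(12.7 + 8.04) = 2.96 μmol/min.

2.96 μmol/min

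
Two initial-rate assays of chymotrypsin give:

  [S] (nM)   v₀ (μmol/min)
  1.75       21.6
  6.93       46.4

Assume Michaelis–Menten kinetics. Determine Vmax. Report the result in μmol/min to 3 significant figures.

In reciprocal form, 1/v = (Km/Vmax)·(1/[S]) + 1/Vmax. The two points give (1/[S], 1/v) = (0.5714, 0.04630) and (0.1443, 0.02155).
Slope = (0.04630 − 0.02155)/(0.5714 − 0.1443) = 0.05793; intercept = 0.04630 − 0.05793×0.5714 = 0.01319.
Vmax = 1/intercept = 75.8 μmol/min; Km = slope × Vmax = 0.05793 × 75.8 = 4.39 nM.

75.8 μmol/min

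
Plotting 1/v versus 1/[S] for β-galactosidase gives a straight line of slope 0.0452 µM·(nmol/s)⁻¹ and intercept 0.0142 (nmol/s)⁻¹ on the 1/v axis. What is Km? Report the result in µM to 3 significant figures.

y-intercept = 1/Vmax ⇒ Vmax = 70.4 nmol/s; slope = Km/Vmax ⇒ Km = slope × Vmax.
Km = 0.0452 × 70.4 = 3.18 µM.

3.18 µM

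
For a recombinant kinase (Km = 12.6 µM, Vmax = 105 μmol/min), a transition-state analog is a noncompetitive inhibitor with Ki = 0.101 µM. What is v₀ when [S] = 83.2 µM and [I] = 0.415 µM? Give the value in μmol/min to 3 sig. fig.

With α = 1 + [I]/Ki = 1 + 0.415/0.101 = 5.109, the noncompetitive rate law is v = (Vmax/α)·[S] / (Km + [S]).
v = (105/5.109)×83.2 / (12.6 + 83.2) = 1710/95.80 = 17.8 μmol/min.

17.8 μmol/min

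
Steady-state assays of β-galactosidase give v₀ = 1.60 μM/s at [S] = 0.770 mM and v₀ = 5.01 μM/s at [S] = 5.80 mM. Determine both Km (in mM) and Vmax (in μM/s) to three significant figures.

Km = 2.81 mM; Vmax = 7.44 μM/s

In reciprocal form, 1/v = (Km/Vmax)·(1/[S]) + 1/Vmax. The two points give (1/[S], 1/v) = (1.299, 0.6250) and (0.1724, 0.1996).
Slope = (0.6250 − 0.1996)/(1.299 − 0.1724) = 0.3777; intercept = 0.6250 − 0.3777×1.299 = 0.1345.
Vmax = 1/intercept = 7.44 μM/s; Km = slope × Vmax = 0.3777 × 7.44 = 2.81 mM.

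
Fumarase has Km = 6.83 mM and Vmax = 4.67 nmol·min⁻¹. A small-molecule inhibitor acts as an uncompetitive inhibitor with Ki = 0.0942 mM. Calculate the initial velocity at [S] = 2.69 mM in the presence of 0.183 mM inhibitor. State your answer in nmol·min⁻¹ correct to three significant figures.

With α = 1 + [I]/Ki = 1 + 0.183/0.0942 = 2.943, the uncompetitive rate law is v = (Vmax/α)·[S] / (Km/α + [S]).
v = (4.67/2.943)×2.69 / (6.83/2.943 + 2.69) = 4.269/5.011 = 0.852 nmol·min⁻¹.

0.852 nmol·min⁻¹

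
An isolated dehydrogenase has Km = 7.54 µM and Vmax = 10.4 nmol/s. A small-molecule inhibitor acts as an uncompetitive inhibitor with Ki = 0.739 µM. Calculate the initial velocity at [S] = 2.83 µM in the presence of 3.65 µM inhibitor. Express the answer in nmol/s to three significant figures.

α = 1 + [I]/Ki = 1 + 3.65/0.739 = 5.939.
For an uncompetitive inhibitor, both parameters are divided by α, giving Vmax/α and Km/α: Km,app = 1.27 µM, Vmax,app = 1.75 nmol/s.
v = Vmax,app·[S]/(Km,app + [S]) = 1.75 × 2.83/(1.27 + 2.83) = 1.21 nmol/s.

1.21 nmol/s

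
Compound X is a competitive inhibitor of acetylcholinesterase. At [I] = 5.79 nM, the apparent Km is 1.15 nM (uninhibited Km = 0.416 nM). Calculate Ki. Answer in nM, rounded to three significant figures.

3.28 nM

Competitive: Km,app = α·Km with α = 1 + [I]/Ki.
α = Km,app/Km = 1.15/0.416 = 2.764.
Ki = [I]/(α − 1) = 5.79/1.764 = 3.28 nM.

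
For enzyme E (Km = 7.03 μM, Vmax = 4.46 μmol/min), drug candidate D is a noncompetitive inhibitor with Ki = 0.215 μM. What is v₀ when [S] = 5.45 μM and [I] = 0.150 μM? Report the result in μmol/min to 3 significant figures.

α = 1 + [I]/Ki = 1 + 0.150/0.215 = 1.698.
For a noncompetitive inhibitor, Vmax is reduced to Vmax/α while Km is unchanged: Km,app = 7.03 μM, Vmax,app = 2.63 μmol/min.
v = Vmax,app·[S]/(Km,app + [S]) = 2.63 × 5.45/(7.03 + 5.45) = 1.15 μmol/min.

1.15 μmol/min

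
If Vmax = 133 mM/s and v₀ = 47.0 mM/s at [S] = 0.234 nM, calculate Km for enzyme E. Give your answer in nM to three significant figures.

0.428 nM

v/Vmax = 47.0/133 = 0.3534 = [S]/(Km+[S]).
So Km + [S] = [S]/0.3534 = 0.6622 nM, giving Km = 0.6622 − 0.234 = 0.428 nM.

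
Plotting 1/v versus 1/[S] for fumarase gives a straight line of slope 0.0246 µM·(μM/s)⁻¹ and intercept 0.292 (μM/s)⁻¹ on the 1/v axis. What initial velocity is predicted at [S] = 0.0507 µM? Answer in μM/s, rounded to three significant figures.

The y-intercept is 1/Vmax, so Vmax = 1/0.292 = 3.42 μM/s.
The slope is Km/Vmax, so Km = 0.0246 × 3.42 = 0.0842 µM.
Then v = 3.42 × 0.0507/(0.0842 + 0.0507) = 1.29 μM/s.

1.29 μM/s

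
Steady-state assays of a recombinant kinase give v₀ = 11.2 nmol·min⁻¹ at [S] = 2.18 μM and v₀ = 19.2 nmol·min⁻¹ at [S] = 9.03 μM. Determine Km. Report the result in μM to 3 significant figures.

2.66 μM

In reciprocal form, 1/v = (Km/Vmax)·(1/[S]) + 1/Vmax. The two points give (1/[S], 1/v) = (0.4587, 0.08929) and (0.1107, 0.05208).
Slope = (0.08929 − 0.05208)/(0.4587 − 0.1107) = 0.1069; intercept = 0.08929 − 0.1069×0.4587 = 0.04024.
Vmax = 1/intercept = 24.8 nmol·min⁻¹; Km = slope × Vmax = 0.1069 × 24.8 = 2.66 μM.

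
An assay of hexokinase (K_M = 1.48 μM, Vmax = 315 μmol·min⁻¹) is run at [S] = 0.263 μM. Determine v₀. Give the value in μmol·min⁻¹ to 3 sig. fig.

47.5 μmol·min⁻¹

v = Vmax·[S]/(Km + [S]) = 315 × 0.263 / (1.48 + 0.263)
  = 82.84 / 1.743 = 47.5 μmol·min⁻¹.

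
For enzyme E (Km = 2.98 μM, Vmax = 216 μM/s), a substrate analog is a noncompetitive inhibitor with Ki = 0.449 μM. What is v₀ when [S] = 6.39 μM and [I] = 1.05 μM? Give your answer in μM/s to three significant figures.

α = 1 + [I]/Ki = 1 + 1.05/0.449 = 3.339.
For a noncompetitive inhibitor, Vmax is reduced to Vmax/α while Km is unchanged: Km,app = 2.98 μM, Vmax,app = 64.7 μM/s.
v = Vmax,app·[S]/(Km,app + [S]) = 64.7 × 6.39/(2.98 + 6.39) = 44.1 μM/s.

44.1 μM/s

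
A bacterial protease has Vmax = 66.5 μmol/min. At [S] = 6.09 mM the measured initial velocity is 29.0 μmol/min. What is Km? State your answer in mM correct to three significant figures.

From v = Vmax[S]/(Km+[S]), Km = [S](Vmax − v)/v.
Km = 6.09 × (66.5 − 29.0) / 29.0 = 228.4/29.0 = 7.88 mM.

7.88 mM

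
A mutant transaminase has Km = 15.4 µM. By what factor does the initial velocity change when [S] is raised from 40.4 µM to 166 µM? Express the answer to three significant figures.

The fractional saturations are [S]/(Km+[S]) = 40.4/55.80 = 0.7240 and 166/181.4 = 0.9151.
v₂/v₁ is just their ratio: 0.9151/0.7240 = 1.26.

1.26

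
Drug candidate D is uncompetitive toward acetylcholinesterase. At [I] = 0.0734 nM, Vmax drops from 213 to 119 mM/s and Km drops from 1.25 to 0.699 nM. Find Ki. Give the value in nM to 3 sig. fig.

0.0929 nM

Uncompetitive: Vmax,app = Vmax/α (and Km,app = Km/α) with α = 1 + [I]/Ki.
α = Vmax/Vmax,app = 213/119 = 1.790.
Ki = [I]/(α − 1) = 0.0734/0.7899 = 0.0929 nM.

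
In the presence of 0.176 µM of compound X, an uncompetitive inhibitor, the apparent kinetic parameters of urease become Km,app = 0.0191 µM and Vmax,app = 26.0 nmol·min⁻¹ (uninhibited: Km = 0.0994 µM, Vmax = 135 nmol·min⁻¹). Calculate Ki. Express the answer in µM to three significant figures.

Uncompetitive: Vmax,app = Vmax/α (and Km,app = Km/α) with α = 1 + [I]/Ki.
α = Vmax/Vmax,app = 135/26.0 = 5.192.
Since α = 1 + [I]/Ki, [I]/Ki = 5.192 − 1 = 4.192 and Ki = 0.176/4.192 = 0.0420 µM.

0.0420 µM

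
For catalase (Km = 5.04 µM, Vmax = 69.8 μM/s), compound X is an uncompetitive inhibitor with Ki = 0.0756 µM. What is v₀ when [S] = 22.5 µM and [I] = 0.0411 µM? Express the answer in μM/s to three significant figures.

α = 1 + [I]/Ki = 1 + 0.0411/0.0756 = 1.544.
For an uncompetitive inhibitor, both parameters are divided by α, giving Vmax/α and Km/α: Km,app = 3.26 µM, Vmax,app = 45.2 μM/s.
v = Vmax,app·[S]/(Km,app + [S]) = 45.2 × 22.5/(3.26 + 22.5) = 39.5 μM/s.

39.5 μM/s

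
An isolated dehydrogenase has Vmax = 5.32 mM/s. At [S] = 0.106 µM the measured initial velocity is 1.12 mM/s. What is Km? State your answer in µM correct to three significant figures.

From v = Vmax[S]/(Km+[S]), Km = [S](Vmax − v)/v.
Km = 0.106 × (5.32 − 1.12) / 1.12 = 0.4452/1.12 = 0.397 µM.

0.397 µM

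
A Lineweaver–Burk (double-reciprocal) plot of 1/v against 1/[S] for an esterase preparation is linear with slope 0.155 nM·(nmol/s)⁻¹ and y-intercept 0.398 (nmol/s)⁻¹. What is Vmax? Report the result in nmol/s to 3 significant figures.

The y-intercept of a Lineweaver–Burk plot equals 1/Vmax, so Vmax = 1/0.398 = 2.51 nmol/s.

2.51 nmol/s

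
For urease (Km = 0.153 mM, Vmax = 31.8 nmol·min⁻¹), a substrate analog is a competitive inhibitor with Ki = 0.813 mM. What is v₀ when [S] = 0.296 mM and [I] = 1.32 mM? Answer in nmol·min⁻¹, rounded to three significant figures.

α = 1 + [I]/Ki = 1 + 1.32/0.813 = 2.624.
For a competitive inhibitor, Vmax is unchanged and the apparent Km becomes α·Km: Km,app = 0.401 mM, Vmax,app = 31.8 nmol·min⁻¹.
v = Vmax,app·[S]/(Km,app + [S]) = 31.8 × 0.296/(0.401 + 0.296) = 13.5 nmol·min⁻¹.

13.5 nmol·min⁻¹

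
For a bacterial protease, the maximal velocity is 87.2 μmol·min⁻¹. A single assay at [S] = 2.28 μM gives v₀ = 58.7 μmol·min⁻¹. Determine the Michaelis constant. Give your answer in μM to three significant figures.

1.11 μM

From v = Vmax[S]/(Km+[S]), Km = [S](Vmax − v)/v.
Km = 2.28 × (87.2 − 58.7) / 58.7 = 64.98/58.7 = 1.11 μM.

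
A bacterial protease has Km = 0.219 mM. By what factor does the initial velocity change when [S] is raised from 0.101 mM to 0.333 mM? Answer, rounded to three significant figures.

1.91

The fractional saturations are [S]/(Km+[S]) = 0.101/0.3200 = 0.3156 and 0.333/0.5520 = 0.6033.
v₂/v₁ is just their ratio: 0.6033/0.3156 = 1.91.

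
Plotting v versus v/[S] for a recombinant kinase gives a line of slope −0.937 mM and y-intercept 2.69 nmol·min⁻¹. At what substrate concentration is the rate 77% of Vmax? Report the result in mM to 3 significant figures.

The Eadie–Hofstee slope gives Km = 0.937 mM (slope = −Km).
v/Vmax = [S]/(Km+[S]) = 0.77 ⇒ [S] = Km·0.77/(1−0.77) = 0.937 × 3.348 = 3.14 mM.

3.14 mM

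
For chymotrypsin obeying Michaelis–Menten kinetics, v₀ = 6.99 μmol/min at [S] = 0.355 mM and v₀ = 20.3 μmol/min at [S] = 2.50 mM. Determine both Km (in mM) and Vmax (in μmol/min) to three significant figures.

Km = 1.15 mM; Vmax = 29.6 μmol/min

In reciprocal form, 1/v = (Km/Vmax)·(1/[S]) + 1/Vmax. The two points give (1/[S], 1/v) = (2.817, 0.1431) and (0.4000, 0.04926).
Slope = (0.1431 − 0.04926)/(2.817 − 0.4000) = 0.03881; intercept = 0.1431 − 0.03881×2.817 = 0.03374.
Vmax = 1/intercept = 29.6 μmol/min; Km = slope × Vmax = 0.03881 × 29.6 = 1.15 mM.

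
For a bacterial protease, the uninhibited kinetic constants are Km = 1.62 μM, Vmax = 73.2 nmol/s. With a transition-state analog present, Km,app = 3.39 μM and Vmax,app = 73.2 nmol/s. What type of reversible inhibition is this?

competitive

Km increases (1.62 → 3.39 μM) while Vmax is unchanged — the hallmark of competitive inhibition.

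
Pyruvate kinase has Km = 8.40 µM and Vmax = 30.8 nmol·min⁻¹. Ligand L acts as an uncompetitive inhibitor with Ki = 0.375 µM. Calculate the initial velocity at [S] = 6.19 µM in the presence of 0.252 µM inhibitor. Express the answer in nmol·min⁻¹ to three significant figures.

With α = 1 + [I]/Ki = 1 + 0.252/0.375 = 1.672, the uncompetitive rate law is v = (Vmax/α)·[S] / (Km/α + [S]).
v = (30.8/1.672)×6.19 / (8.40/1.672 + 6.19) = 114.0/11.21 = 10.2 nmol·min⁻¹.

10.2 nmol·min⁻¹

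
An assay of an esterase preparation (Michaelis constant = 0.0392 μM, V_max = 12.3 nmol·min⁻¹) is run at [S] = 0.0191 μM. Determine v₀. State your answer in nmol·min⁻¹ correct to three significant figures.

4.03 nmol·min⁻¹

[S]/(Km+[S]) = 0.0191/0.05830 = 0.3276, the fractional saturation.
v = 0.3276 × Vmax = 0.3276 × 12.3 = 4.03 nmol·min⁻¹.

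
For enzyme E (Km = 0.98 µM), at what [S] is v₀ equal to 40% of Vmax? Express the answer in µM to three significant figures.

v/Vmax = [S]/(Km+[S]) = 0.4, so [S] = Km·0.4/(1 − 0.4) = 0.98 × 0.6667.
[S] = 0.653 µM.

0.653 µM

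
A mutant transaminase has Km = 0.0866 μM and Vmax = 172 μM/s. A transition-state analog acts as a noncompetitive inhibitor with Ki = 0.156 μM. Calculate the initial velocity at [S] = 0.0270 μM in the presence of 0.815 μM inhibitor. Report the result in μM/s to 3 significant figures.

With α = 1 + [I]/Ki = 1 + 0.815/0.156 = 6.224, the noncompetitive rate law is v = (Vmax/α)·[S] / (Km + [S]).
v = (172/6.224)×0.0270 / (0.0866 + 0.0270) = 0.7461/0.1136 = 6.57 μM/s.

6.57 μM/s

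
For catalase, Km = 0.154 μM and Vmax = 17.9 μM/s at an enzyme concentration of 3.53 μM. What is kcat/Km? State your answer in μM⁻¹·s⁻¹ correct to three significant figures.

kcat = Vmax/[E]total = 17.9/3.53 = 5.07 s⁻¹.
kcat/Km = 5.07/0.154 = 32.9 μM⁻¹·s⁻¹.

32.9 μM⁻¹·s⁻¹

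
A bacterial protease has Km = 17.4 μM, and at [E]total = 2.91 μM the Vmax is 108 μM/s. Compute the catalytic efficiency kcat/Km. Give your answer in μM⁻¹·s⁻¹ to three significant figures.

2.13 μM⁻¹·s⁻¹

kcat = Vmax/[E]total = 108/2.91 = 37.1 s⁻¹.
kcat/Km = 37.1/17.4 = 2.13 μM⁻¹·s⁻¹.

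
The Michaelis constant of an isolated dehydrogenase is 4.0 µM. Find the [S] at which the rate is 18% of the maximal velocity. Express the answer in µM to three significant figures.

v/Vmax = [S]/(Km+[S]) = 0.18, so [S] = Km·0.18/(1 − 0.18) = 4.0 × 0.2195.
[S] = 0.878 µM.

0.878 µM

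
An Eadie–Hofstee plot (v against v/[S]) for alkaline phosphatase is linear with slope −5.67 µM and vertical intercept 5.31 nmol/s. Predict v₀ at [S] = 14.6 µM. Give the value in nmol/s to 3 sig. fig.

3.82 nmol/s

In the Eadie–Hofstee form v = Vmax − Km·(v/[S]), the slope is −Km and the intercept is Vmax, so Km = 5.67 µM and Vmax = 5.31 nmol/s.
v = 5.31 × 14.6/(5.67 + 14.6) = 3.82 nmol/s.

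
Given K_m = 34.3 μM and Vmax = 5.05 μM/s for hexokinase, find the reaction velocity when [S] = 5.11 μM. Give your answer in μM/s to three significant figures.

0.655 μM/s

v = Vmax·[S]/(Km + [S]) = 5.05 × 5.11 / (34.3 + 5.11)
  = 25.81 / 39.41 = 0.655 μM/s.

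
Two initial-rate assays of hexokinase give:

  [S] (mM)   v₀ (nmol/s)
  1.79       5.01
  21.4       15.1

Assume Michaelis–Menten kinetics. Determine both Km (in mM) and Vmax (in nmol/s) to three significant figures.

In reciprocal form, 1/v = (Km/Vmax)·(1/[S]) + 1/Vmax. The two points give (1/[S], 1/v) = (0.5587, 0.1996) and (0.04673, 0.06623).
Slope = (0.1996 − 0.06623)/(0.5587 − 0.04673) = 0.2605; intercept = 0.1996 − 0.2605×0.5587 = 0.05405.
Vmax = 1/intercept = 18.5 nmol/s; Km = slope × Vmax = 0.2605 × 18.5 = 4.82 mM.

Km = 4.82 mM; Vmax = 18.5 nmol/s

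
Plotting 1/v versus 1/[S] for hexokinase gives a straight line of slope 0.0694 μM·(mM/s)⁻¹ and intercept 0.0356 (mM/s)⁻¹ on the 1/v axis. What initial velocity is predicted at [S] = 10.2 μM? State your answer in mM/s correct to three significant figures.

23.6 mM/s

The y-intercept is 1/Vmax, so Vmax = 1/0.0356 = 28.1 mM/s.
The slope is Km/Vmax, so Km = 0.0694 × 28.1 = 1.95 μM.
Then v = 28.1 × 10.2/(1.95 + 10.2) = 23.6 mM/s.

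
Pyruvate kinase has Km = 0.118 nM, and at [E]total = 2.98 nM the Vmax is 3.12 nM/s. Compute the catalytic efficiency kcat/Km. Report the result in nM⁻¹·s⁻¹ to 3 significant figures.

8.87 nM⁻¹·s⁻¹

kcat = Vmax/[E]total = 3.12/2.98 = 1.05 s⁻¹.
kcat/Km = 1.05/0.118 = 8.87 nM⁻¹·s⁻¹.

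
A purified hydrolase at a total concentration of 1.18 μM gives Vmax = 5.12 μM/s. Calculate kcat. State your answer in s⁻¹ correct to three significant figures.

kcat = Vmax/[E]total = 5.12 μM/s / 1.18 μM = 4.34 s⁻¹.

4.34 s⁻¹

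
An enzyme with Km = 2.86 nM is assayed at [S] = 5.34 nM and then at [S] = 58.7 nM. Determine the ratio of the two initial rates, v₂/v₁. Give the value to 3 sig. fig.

The fractional saturations are [S]/(Km+[S]) = 5.34/8.200 = 0.6512 and 58.7/61.56 = 0.9535.
v₂/v₁ is just their ratio: 0.9535/0.6512 = 1.46.

1.46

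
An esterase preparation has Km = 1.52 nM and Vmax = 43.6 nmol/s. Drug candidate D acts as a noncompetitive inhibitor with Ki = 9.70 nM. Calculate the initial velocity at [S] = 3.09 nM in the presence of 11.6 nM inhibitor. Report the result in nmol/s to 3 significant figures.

13.3 nmol/s

With α = 1 + [I]/Ki = 1 + 11.6/9.70 = 2.196, the noncompetitive rate law is v = (Vmax/α)·[S] / (Km + [S]).
v = (43.6/2.196)×3.09 / (1.52 + 3.09) = 61.35/4.610 = 13.3 nmol/s.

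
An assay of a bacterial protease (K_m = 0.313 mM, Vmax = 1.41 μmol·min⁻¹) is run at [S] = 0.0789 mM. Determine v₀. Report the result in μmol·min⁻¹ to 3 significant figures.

v = Vmax·[S]/(Km + [S]) = 1.41 × 0.0789 / (0.313 + 0.0789)
  = 0.1112 / 0.3919 = 0.284 μmol·min⁻¹.

0.284 μmol·min⁻¹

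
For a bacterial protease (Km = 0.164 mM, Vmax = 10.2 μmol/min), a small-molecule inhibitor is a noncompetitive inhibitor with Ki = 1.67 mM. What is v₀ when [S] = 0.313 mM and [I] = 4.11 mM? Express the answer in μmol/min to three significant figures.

1.93 μmol/min

α = 1 + [I]/Ki = 1 + 4.11/1.67 = 3.461.
For a noncompetitive inhibitor, Vmax is reduced to Vmax/α while Km is unchanged: Km,app = 0.164 mM, Vmax,app = 2.95 μmol/min.
v = Vmax,app·[S]/(Km,app + [S]) = 2.95 × 0.313/(0.164 + 0.313) = 1.93 μmol/min.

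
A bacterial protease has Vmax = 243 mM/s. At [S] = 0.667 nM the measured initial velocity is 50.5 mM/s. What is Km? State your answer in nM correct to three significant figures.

v/Vmax = 50.5/243 = 0.2078 = [S]/(Km+[S]).
So Km + [S] = [S]/0.2078 = 3.210 nM, giving Km = 3.210 − 0.667 = 2.54 nM.

2.54 nM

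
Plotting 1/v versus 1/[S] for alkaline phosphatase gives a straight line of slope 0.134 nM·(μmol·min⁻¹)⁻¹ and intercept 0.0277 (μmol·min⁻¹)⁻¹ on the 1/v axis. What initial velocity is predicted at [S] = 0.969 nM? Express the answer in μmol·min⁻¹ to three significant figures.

The y-intercept is 1/Vmax, so Vmax = 1/0.0277 = 36.1 μmol·min⁻¹.
The slope is Km/Vmax, so Km = 0.134 × 36.1 = 4.84 nM.
Then v = 36.1 × 0.969/(4.84 + 0.969) = 6.02 μmol·min⁻¹.

6.02 μmol·min⁻¹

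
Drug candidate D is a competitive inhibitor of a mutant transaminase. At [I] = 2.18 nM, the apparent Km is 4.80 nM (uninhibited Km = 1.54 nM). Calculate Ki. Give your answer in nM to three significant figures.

Competitive: Km,app = α·Km with α = 1 + [I]/Ki.
α = Km,app/Km = 4.80/1.54 = 3.117.
Ki = [I]/(α − 1) = 2.18/2.117 = 1.03 nM.

1.03 nM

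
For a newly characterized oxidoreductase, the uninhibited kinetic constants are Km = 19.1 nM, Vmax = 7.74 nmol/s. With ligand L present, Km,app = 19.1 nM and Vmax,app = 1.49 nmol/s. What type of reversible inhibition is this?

noncompetitive

Vmax decreases (7.74 → 1.49 nmol/s) while Km is unchanged — pure noncompetitive inhibition.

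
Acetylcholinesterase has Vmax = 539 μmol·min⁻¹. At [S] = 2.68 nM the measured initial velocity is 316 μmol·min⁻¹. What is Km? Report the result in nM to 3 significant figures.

From v = Vmax[S]/(Km+[S]), Km = [S](Vmax − v)/v.
Km = 2.68 × (539 − 316) / 316 = 597.6/316 = 1.89 nM.

1.89 nM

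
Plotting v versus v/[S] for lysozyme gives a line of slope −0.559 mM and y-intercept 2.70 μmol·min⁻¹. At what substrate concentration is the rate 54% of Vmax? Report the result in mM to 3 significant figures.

The Eadie–Hofstee slope gives Km = 0.559 mM (slope = −Km).
v/Vmax = [S]/(Km+[S]) = 0.54 ⇒ [S] = Km·0.54/(1−0.54) = 0.559 × 1.174 = 0.656 mM.

0.656 mM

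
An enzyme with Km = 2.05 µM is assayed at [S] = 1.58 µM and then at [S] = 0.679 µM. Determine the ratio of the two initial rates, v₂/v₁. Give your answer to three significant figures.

The fractional saturations are [S]/(Km+[S]) = 1.58/3.630 = 0.4353 and 0.679/2.729 = 0.2488.
v₂/v₁ is just their ratio: 0.2488/0.4353 = 0.572.

0.572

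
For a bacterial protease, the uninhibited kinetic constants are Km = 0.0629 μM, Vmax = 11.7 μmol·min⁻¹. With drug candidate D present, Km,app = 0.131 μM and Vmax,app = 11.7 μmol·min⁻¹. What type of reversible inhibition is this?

competitive

Km increases (0.0629 → 0.131 μM) while Vmax is unchanged — the hallmark of competitive inhibition.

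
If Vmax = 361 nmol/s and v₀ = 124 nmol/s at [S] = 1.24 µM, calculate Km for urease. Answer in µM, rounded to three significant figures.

v/Vmax = 124/361 = 0.3435 = [S]/(Km+[S]).
So Km + [S] = [S]/0.3435 = 3.610 µM, giving Km = 3.610 − 1.24 = 2.37 µM.

2.37 µM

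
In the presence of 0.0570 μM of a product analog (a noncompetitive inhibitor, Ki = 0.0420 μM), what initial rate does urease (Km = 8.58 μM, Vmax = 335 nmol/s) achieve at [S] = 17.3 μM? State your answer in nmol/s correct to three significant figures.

α = 1 + [I]/Ki = 1 + 0.0570/0.0420 = 2.357.
For a noncompetitive inhibitor, Vmax is reduced to Vmax/α while Km is unchanged: Km,app = 8.58 μM, Vmax,app = 142 nmol/s.
v = Vmax,app·[S]/(Km,app + [S]) = 142 × 17.3/(8.58 + 17.3) = 95.0 nmol/s.

95.0 nmol/s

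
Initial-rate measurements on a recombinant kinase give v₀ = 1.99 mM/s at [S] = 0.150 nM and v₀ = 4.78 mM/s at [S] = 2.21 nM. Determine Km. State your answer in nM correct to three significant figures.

0.251 nM

In reciprocal form, 1/v = (Km/Vmax)·(1/[S]) + 1/Vmax. The two points give (1/[S], 1/v) = (6.667, 0.5025) and (0.4525, 0.2092).
Slope = (0.5025 − 0.2092)/(6.667 − 0.4525) = 0.04720; intercept = 0.5025 − 0.04720×6.667 = 0.1878.
Vmax = 1/intercept = 5.32 mM/s; Km = slope × Vmax = 0.04720 × 5.32 = 0.251 nM.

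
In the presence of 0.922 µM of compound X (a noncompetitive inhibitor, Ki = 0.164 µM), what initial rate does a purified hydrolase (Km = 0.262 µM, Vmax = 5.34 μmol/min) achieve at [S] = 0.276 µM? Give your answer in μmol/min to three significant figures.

0.414 μmol/min

With α = 1 + [I]/Ki = 1 + 0.922/0.164 = 6.622, the noncompetitive rate law is v = (Vmax/α)·[S] / (Km + [S]).
v = (5.34/6.622)×0.276 / (0.262 + 0.276) = 0.2226/0.5380 = 0.414 μmol/min.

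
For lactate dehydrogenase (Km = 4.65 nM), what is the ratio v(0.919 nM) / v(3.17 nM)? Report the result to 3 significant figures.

Since Vmax cancels, v₂/v₁ = [S]₂(Km+[S]₁) / [S]₁(Km+[S]₂).
= 0.919×(4.65+3.17) / (3.17×(4.65+0.919)) = 7.187/17.65 = 0.407.

0.407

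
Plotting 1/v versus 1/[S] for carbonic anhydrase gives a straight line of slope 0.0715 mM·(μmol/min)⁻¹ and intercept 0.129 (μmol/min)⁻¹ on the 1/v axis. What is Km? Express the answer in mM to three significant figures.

0.554 mM

y-intercept = 1/Vmax ⇒ Vmax = 7.75 μmol/min; slope = Km/Vmax ⇒ Km = slope × Vmax.
Km = 0.0715 × 7.75 = 0.554 mM.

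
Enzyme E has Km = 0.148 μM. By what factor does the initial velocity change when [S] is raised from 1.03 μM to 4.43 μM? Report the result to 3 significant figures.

1.11

The fractional saturations are [S]/(Km+[S]) = 1.03/1.178 = 0.8744 and 4.43/4.578 = 0.9677.
v₂/v₁ is just their ratio: 0.9677/0.8744 = 1.11.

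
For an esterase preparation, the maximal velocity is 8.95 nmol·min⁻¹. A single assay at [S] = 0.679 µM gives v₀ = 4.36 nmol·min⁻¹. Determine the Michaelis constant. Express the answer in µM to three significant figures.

0.715 µM

v/Vmax = 4.36/8.95 = 0.4872 = [S]/(Km+[S]).
So Km + [S] = [S]/0.4872 = 1.394 µM, giving Km = 1.394 − 0.679 = 0.715 µM.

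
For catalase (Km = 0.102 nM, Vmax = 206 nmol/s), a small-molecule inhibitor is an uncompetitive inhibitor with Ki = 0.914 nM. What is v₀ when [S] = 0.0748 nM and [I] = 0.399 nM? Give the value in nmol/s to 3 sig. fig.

73.6 nmol/s

With α = 1 + [I]/Ki = 1 + 0.399/0.914 = 1.437, the uncompetitive rate law is v = (Vmax/α)·[S] / (Km/α + [S]).
v = (206/1.437)×0.0748 / (0.102/1.437 + 0.0748) = 10.73/0.1458 = 73.6 nmol/s.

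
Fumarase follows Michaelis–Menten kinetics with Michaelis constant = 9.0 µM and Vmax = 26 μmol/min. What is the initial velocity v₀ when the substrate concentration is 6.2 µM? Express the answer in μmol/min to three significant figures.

[S]/(Km+[S]) = 6.2/15.20 = 0.4079, the fractional saturation.
v = 0.4079 × Vmax = 0.4079 × 26 = 10.6 μmol/min.

10.6 μmol/min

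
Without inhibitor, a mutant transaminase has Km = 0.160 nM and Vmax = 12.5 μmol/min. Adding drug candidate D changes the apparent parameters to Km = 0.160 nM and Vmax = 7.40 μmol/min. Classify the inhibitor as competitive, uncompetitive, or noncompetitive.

noncompetitive

Vmax decreases (12.5 → 7.40 μmol/min) while Km is unchanged — pure noncompetitive inhibition.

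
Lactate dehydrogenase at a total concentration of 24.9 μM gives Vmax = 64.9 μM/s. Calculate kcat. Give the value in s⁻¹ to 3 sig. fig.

kcat = Vmax/[E]total = 64.9 μM/s / 24.9 μM = 2.61 s⁻¹.

2.61 s⁻¹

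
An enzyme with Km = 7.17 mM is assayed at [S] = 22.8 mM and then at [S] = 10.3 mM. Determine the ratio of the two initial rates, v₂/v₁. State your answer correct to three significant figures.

Since Vmax cancels, v₂/v₁ = [S]₂(Km+[S]₁) / [S]₁(Km+[S]₂).
= 10.3×(7.17+22.8) / (22.8×(7.17+10.3)) = 308.7/398.3 = 0.775.

0.775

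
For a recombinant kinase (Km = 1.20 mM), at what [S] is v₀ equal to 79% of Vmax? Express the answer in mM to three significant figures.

v/Vmax = [S]/(Km+[S]) = 0.79, so [S] = Km·0.79/(1 − 0.79) = 1.20 × 3.762.
[S] = 4.51 mM.

4.51 mM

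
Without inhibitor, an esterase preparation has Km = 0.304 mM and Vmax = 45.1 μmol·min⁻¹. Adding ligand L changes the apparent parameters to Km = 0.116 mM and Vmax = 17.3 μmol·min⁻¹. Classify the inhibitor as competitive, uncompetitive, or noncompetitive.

uncompetitive

Both Km and Vmax decrease by the same factor (~2.61-fold) — characteristic of uncompetitive inhibition.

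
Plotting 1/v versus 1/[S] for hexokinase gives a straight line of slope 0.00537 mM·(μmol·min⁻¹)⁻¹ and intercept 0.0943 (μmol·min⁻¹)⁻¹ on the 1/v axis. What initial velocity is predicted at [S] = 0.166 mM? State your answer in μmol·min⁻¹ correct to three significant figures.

The y-intercept is 1/Vmax, so Vmax = 1/0.0943 = 10.6 μmol·min⁻¹.
The slope is Km/Vmax, so Km = 0.00537 × 10.6 = 0.0569 mM.
Then v = 10.6 × 0.166/(0.0569 + 0.166) = 7.90 μmol·min⁻¹.

7.90 μmol·min⁻¹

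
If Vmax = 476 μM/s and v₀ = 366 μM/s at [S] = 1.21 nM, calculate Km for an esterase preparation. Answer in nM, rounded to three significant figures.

From v = Vmax[S]/(Km+[S]), Km = [S](Vmax − v)/v.
Km = 1.21 × (476 − 366) / 366 = 133.1/366 = 0.364 nM.

0.364 nM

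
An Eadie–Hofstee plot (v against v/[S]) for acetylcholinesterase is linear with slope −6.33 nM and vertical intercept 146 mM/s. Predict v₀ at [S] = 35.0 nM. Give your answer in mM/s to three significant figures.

124 mM/s

In the Eadie–Hofstee form v = Vmax − Km·(v/[S]), the slope is −Km and the intercept is Vmax, so Km = 6.33 nM and Vmax = 146 mM/s.
v = 146 × 35.0/(6.33 + 35.0) = 124 mM/s.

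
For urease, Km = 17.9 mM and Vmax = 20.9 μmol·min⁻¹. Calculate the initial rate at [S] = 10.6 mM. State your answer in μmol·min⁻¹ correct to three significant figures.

7.77 μmol·min⁻¹

v = Vmax·[S]/(Km + [S]) = 20.9 × 10.6 / (17.9 + 10.6)
  = 221.5 / 28.50 = 7.77 μmol·min⁻¹.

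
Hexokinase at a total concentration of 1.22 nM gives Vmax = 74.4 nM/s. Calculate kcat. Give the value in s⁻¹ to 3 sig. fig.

61.0 s⁻¹

kcat = Vmax/[E]total = 74.4 nM/s / 1.22 nM = 61.0 s⁻¹.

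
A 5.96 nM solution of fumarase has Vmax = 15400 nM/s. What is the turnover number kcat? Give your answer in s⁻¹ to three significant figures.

kcat = Vmax/[E]total = 15400 nM/s / 5.96 nM = 2580 s⁻¹.

2580 s⁻¹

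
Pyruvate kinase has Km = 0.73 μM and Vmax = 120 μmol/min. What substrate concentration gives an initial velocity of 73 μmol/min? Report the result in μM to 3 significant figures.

The required fractional saturation is v/Vmax = 73/120 = 0.6083.
Then [S]/(Km+[S]) = 0.6083 ⇒ [S] = 0.73 × 0.6083/(1 − 0.6083) = 1.13 μM.

1.13 μM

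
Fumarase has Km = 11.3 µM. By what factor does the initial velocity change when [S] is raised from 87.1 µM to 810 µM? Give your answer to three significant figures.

Since Vmax cancels, v₂/v₁ = [S]₂(Km+[S]₁) / [S]₁(Km+[S]₂).
= 810×(11.3+87.1) / (87.1×(11.3+810)) = 79700/71540 = 1.11.

1.11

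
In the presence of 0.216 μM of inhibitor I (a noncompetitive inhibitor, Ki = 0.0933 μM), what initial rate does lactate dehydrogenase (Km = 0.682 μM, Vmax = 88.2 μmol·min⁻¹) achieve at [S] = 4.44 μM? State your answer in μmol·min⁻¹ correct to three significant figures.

23.1 μmol·min⁻¹

With α = 1 + [I]/Ki = 1 + 0.216/0.0933 = 3.315, the noncompetitive rate law is v = (Vmax/α)·[S] / (Km + [S]).
v = (88.2/3.315)×4.44 / (0.682 + 4.44) = 118.1/5.122 = 23.1 μmol·min⁻¹.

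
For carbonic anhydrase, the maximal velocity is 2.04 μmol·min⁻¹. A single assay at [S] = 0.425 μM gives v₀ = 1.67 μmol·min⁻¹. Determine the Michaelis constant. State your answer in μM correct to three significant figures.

0.0942 μM

v/Vmax = 1.67/2.04 = 0.8186 = [S]/(Km+[S]).
So Km + [S] = [S]/0.8186 = 0.5192 μM, giving Km = 0.5192 − 0.425 = 0.0942 μM.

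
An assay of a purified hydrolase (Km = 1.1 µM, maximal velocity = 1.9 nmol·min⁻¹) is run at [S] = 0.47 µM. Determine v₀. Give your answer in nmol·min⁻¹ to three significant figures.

0.569 nmol·min⁻¹

v = Vmax·[S]/(Km + [S]) = 1.9 × 0.47 / (1.1 + 0.47)
  = 0.8930 / 1.570 = 0.569 nmol·min⁻¹.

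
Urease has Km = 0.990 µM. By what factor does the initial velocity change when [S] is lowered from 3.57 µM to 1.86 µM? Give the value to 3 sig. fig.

0.834

The fractional saturations are [S]/(Km+[S]) = 3.57/4.560 = 0.7829 and 1.86/2.850 = 0.6526.
v₂/v₁ is just their ratio: 0.6526/0.7829 = 0.834.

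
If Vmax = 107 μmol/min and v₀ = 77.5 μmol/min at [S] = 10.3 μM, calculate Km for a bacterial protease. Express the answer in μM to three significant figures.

3.92 μM

v/Vmax = 77.5/107 = 0.7243 = [S]/(Km+[S]).
So Km + [S] = [S]/0.7243 = 14.22 μM, giving Km = 14.22 − 10.3 = 3.92 μM.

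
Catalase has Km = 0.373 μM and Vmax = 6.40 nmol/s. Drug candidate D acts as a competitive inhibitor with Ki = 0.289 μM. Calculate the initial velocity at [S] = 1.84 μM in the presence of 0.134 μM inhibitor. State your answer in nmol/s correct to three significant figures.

α = 1 + [I]/Ki = 1 + 0.134/0.289 = 1.464.
For a competitive inhibitor, Vmax is unchanged and the apparent Km becomes α·Km: Km,app = 0.546 μM, Vmax,app = 6.40 nmol/s.
v = Vmax,app·[S]/(Km,app + [S]) = 6.40 × 1.84/(0.546 + 1.84) = 4.94 nmol/s.

4.94 nmol/s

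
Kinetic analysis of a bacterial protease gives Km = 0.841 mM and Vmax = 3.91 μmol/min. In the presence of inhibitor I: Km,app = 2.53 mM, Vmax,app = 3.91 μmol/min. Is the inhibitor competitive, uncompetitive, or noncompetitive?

Km increases (0.841 → 2.53 mM) while Vmax is unchanged — the hallmark of competitive inhibition.

competitive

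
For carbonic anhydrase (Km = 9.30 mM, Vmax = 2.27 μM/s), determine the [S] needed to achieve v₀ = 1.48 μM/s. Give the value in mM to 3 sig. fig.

Rearranging v = Vmax[S]/(Km+[S]) gives [S] = Km·v/(Vmax − v).
[S] = 9.30 × 1.48 / (2.27 − 1.48) = 13.76/0.7900 = 17.4 mM.

17.4 mM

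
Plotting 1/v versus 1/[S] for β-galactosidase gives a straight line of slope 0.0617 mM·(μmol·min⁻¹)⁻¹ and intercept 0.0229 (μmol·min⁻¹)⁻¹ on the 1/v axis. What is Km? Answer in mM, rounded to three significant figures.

2.69 mM

y-intercept = 1/Vmax ⇒ Vmax = 43.7 μmol·min⁻¹; slope = Km/Vmax ⇒ Km = slope × Vmax.
Km = 0.0617 × 43.7 = 2.69 mM.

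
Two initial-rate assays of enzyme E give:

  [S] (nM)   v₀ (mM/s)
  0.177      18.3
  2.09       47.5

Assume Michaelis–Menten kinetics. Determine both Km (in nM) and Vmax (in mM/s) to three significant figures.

Km = 0.362 nM; Vmax = 55.7 mM/s

From v = Vmax[S]/(Km+[S]), each point gives Vmax = v(Km+[S])/[S].
Equating: 18.3(Km+0.177)/0.177 = 47.5(Km+2.09)/2.09.
103.4·Km + 18.3 = 22.73·Km + 47.5, so (103.4 − 22.73)·Km = 47.5 − 18.3.
Km = 29.20/80.66 = 0.362 nM; then Vmax = 18.3(0.362+0.177)/0.177 = 55.7 mM/s.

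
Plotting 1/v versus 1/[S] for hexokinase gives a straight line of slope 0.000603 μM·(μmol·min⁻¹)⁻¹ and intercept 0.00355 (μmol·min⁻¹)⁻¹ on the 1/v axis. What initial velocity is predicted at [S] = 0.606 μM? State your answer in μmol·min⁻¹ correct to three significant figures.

The y-intercept is 1/Vmax, so Vmax = 1/0.00355 = 282 μmol·min⁻¹.
The slope is Km/Vmax, so Km = 0.000603 × 282 = 0.170 μM.
Then v = 282 × 0.606/(0.170 + 0.606) = 220 μmol·min⁻¹.

220 μmol·min⁻¹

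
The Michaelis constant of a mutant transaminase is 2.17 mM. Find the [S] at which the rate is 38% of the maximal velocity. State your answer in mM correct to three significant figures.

v/Vmax = [S]/(Km+[S]) = 0.38, so [S] = Km·0.38/(1 − 0.38) = 2.17 × 0.6129.
[S] = 1.33 mM.

1.33 mM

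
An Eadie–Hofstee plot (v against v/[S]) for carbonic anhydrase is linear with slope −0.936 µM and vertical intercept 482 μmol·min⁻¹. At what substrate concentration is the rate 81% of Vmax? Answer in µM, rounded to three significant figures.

The Eadie–Hofstee slope gives Km = 0.936 µM (slope = −Km).
v/Vmax = [S]/(Km+[S]) = 0.81 ⇒ [S] = Km·0.81/(1−0.81) = 0.936 × 4.263 = 3.99 µM.

3.99 µM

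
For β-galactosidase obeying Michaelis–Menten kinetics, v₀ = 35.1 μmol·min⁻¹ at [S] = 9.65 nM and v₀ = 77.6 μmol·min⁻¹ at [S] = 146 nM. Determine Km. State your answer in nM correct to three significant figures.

13.7 nM

In reciprocal form, 1/v = (Km/Vmax)·(1/[S]) + 1/Vmax. The two points give (1/[S], 1/v) = (0.1036, 0.02849) and (0.006849, 0.01289).
Slope = (0.02849 − 0.01289)/(0.1036 − 0.006849) = 0.1612; intercept = 0.02849 − 0.1612×0.1036 = 0.01178.
Vmax = 1/intercept = 84.9 μmol·min⁻¹; Km = slope × Vmax = 0.1612 × 84.9 = 13.7 nM.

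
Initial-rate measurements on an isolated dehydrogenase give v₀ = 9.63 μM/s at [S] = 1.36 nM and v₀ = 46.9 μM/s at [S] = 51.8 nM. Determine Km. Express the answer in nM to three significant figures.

6.04 nM

From v = Vmax[S]/(Km+[S]), each point gives Vmax = v(Km+[S])/[S].
Equating: 9.63(Km+1.36)/1.36 = 46.9(Km+51.8)/51.8.
7.081·Km + 9.63 = 0.9054·Km + 46.9, so (7.081 − 0.9054)·Km = 46.9 − 9.63.
Km = 37.27/6.175 = 6.04 nM; then Vmax = 9.63(6.04+1.36)/1.36 = 52.4 μM/s.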